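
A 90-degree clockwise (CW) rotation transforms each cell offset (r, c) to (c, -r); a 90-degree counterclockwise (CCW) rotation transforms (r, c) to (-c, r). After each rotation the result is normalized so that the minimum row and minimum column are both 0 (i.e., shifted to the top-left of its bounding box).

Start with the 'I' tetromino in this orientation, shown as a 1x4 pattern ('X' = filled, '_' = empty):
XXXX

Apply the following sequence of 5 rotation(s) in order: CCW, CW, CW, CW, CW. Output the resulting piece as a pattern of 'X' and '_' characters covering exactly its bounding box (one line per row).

Answer: X
X
X
X

Derivation:
Start:
XXXX
After rotation 1 (CCW):
X
X
X
X
After rotation 2 (CW):
XXXX
After rotation 3 (CW):
X
X
X
X
After rotation 4 (CW):
XXXX
After rotation 5 (CW):
X
X
X
X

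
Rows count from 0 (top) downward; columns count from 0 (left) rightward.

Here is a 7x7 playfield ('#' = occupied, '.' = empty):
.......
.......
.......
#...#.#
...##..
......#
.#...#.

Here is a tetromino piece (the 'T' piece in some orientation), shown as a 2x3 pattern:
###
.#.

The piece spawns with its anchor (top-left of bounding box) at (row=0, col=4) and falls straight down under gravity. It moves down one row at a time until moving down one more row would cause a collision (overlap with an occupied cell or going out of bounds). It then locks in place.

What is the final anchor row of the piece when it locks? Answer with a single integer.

Answer: 2

Derivation:
Spawn at (row=0, col=4). Try each row:
  row 0: fits
  row 1: fits
  row 2: fits
  row 3: blocked -> lock at row 2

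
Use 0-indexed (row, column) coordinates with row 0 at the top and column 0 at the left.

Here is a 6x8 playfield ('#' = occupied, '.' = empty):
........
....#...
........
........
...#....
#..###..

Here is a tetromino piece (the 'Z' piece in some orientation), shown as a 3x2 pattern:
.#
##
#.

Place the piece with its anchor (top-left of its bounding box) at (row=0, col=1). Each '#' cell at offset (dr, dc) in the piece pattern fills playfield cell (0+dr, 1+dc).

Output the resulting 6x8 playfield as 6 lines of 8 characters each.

Answer: ..#.....
.##.#...
.#......
........
...#....
#..###..

Derivation:
Fill (0+0,1+1) = (0,2)
Fill (0+1,1+0) = (1,1)
Fill (0+1,1+1) = (1,2)
Fill (0+2,1+0) = (2,1)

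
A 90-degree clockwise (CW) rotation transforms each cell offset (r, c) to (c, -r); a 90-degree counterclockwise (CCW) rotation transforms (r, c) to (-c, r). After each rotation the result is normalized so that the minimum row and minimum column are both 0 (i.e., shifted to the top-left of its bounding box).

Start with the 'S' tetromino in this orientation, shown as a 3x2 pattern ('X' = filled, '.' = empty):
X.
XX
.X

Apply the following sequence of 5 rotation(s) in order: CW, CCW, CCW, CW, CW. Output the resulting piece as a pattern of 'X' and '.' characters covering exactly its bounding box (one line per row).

Start:
X.
XX
.X
After rotation 1 (CW):
.XX
XX.
After rotation 2 (CCW):
X.
XX
.X
After rotation 3 (CCW):
.XX
XX.
After rotation 4 (CW):
X.
XX
.X
After rotation 5 (CW):
.XX
XX.

Answer: .XX
XX.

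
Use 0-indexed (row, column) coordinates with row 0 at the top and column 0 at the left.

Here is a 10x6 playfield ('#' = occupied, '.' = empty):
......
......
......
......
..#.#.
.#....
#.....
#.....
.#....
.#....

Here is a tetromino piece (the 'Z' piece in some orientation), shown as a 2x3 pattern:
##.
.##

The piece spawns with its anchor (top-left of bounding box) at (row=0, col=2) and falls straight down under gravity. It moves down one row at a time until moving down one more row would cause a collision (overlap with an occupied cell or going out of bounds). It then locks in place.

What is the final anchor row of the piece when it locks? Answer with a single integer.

Answer: 2

Derivation:
Spawn at (row=0, col=2). Try each row:
  row 0: fits
  row 1: fits
  row 2: fits
  row 3: blocked -> lock at row 2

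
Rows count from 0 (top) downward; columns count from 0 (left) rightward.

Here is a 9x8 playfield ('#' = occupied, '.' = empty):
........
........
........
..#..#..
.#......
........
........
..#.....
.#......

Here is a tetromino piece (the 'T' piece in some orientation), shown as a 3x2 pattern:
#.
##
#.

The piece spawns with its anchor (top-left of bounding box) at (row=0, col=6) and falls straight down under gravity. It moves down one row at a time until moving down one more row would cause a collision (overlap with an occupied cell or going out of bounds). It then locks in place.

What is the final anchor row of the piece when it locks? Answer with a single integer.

Answer: 6

Derivation:
Spawn at (row=0, col=6). Try each row:
  row 0: fits
  row 1: fits
  row 2: fits
  row 3: fits
  row 4: fits
  row 5: fits
  row 6: fits
  row 7: blocked -> lock at row 6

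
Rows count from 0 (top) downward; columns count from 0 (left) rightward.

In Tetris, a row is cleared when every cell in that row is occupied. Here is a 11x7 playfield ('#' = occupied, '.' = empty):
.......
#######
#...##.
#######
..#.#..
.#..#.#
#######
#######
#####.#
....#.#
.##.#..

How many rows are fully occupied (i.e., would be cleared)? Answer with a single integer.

Check each row:
  row 0: 7 empty cells -> not full
  row 1: 0 empty cells -> FULL (clear)
  row 2: 4 empty cells -> not full
  row 3: 0 empty cells -> FULL (clear)
  row 4: 5 empty cells -> not full
  row 5: 4 empty cells -> not full
  row 6: 0 empty cells -> FULL (clear)
  row 7: 0 empty cells -> FULL (clear)
  row 8: 1 empty cell -> not full
  row 9: 5 empty cells -> not full
  row 10: 4 empty cells -> not full
Total rows cleared: 4

Answer: 4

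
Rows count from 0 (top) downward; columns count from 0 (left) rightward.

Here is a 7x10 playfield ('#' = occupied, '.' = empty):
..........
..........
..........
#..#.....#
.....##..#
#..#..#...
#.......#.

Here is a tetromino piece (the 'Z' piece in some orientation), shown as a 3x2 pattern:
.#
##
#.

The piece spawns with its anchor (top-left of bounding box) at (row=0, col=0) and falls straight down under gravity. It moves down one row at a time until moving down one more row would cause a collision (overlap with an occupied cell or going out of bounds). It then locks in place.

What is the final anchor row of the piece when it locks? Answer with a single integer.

Spawn at (row=0, col=0). Try each row:
  row 0: fits
  row 1: blocked -> lock at row 0

Answer: 0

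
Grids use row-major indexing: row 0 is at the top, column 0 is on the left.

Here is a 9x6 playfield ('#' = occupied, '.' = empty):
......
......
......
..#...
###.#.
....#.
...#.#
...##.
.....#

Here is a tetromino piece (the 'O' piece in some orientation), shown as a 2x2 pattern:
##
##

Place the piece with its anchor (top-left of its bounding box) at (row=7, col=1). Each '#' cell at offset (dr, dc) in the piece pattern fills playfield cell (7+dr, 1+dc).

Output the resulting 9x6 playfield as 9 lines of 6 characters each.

Fill (7+0,1+0) = (7,1)
Fill (7+0,1+1) = (7,2)
Fill (7+1,1+0) = (8,1)
Fill (7+1,1+1) = (8,2)

Answer: ......
......
......
..#...
###.#.
....#.
...#.#
.####.
.##..#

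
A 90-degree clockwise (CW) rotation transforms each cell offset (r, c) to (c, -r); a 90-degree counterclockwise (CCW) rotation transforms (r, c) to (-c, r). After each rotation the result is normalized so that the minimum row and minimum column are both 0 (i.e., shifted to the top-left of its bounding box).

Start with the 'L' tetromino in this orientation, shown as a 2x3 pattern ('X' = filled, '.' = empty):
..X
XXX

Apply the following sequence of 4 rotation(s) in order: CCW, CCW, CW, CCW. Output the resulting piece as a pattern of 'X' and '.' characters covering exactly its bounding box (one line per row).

Answer: XXX
X..

Derivation:
Start:
..X
XXX
After rotation 1 (CCW):
XX
.X
.X
After rotation 2 (CCW):
XXX
X..
After rotation 3 (CW):
XX
.X
.X
After rotation 4 (CCW):
XXX
X..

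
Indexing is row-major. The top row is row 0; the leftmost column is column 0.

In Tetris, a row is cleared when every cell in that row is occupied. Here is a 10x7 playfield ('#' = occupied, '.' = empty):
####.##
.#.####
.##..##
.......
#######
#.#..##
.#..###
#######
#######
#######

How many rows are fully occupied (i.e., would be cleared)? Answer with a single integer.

Answer: 4

Derivation:
Check each row:
  row 0: 1 empty cell -> not full
  row 1: 2 empty cells -> not full
  row 2: 3 empty cells -> not full
  row 3: 7 empty cells -> not full
  row 4: 0 empty cells -> FULL (clear)
  row 5: 3 empty cells -> not full
  row 6: 3 empty cells -> not full
  row 7: 0 empty cells -> FULL (clear)
  row 8: 0 empty cells -> FULL (clear)
  row 9: 0 empty cells -> FULL (clear)
Total rows cleared: 4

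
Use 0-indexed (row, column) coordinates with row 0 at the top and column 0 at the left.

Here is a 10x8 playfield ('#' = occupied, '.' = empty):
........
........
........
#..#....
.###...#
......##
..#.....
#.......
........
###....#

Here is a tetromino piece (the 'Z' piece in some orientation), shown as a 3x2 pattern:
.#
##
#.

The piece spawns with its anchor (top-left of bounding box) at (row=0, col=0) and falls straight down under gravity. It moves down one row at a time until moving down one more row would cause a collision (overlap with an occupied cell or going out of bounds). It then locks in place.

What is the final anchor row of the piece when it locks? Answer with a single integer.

Answer: 0

Derivation:
Spawn at (row=0, col=0). Try each row:
  row 0: fits
  row 1: blocked -> lock at row 0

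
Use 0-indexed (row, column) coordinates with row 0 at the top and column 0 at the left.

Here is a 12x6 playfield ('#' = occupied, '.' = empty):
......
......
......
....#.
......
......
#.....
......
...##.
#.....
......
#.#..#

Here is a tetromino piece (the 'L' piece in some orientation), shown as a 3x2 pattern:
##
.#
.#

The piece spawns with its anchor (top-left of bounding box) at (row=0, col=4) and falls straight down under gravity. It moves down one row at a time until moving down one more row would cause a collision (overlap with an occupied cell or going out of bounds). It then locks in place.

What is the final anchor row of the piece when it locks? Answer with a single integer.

Spawn at (row=0, col=4). Try each row:
  row 0: fits
  row 1: fits
  row 2: fits
  row 3: blocked -> lock at row 2

Answer: 2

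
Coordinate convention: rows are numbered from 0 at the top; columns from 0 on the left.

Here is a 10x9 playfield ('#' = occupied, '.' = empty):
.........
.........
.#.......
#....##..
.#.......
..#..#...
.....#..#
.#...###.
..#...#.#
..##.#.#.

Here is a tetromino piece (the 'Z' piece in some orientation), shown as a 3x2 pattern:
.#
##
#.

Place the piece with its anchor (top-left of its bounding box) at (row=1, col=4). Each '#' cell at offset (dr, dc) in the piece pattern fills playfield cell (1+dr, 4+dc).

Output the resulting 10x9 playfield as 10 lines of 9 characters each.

Fill (1+0,4+1) = (1,5)
Fill (1+1,4+0) = (2,4)
Fill (1+1,4+1) = (2,5)
Fill (1+2,4+0) = (3,4)

Answer: .........
.....#...
.#..##...
#...###..
.#.......
..#..#...
.....#..#
.#...###.
..#...#.#
..##.#.#.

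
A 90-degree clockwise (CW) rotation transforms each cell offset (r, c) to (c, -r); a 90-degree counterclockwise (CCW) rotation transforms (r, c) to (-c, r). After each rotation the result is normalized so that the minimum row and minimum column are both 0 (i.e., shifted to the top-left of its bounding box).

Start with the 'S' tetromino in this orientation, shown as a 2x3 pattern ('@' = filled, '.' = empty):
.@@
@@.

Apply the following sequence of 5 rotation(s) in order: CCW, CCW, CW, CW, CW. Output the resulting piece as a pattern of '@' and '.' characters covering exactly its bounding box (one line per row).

Start:
.@@
@@.
After rotation 1 (CCW):
@.
@@
.@
After rotation 2 (CCW):
.@@
@@.
After rotation 3 (CW):
@.
@@
.@
After rotation 4 (CW):
.@@
@@.
After rotation 5 (CW):
@.
@@
.@

Answer: @.
@@
.@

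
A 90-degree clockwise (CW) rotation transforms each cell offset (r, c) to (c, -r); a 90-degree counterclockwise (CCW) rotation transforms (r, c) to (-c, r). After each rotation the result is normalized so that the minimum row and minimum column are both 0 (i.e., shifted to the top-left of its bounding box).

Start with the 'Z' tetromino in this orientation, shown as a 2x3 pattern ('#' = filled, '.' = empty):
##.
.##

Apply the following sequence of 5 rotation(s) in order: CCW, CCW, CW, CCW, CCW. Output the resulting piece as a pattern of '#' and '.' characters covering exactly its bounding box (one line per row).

Answer: .#
##
#.

Derivation:
Start:
##.
.##
After rotation 1 (CCW):
.#
##
#.
After rotation 2 (CCW):
##.
.##
After rotation 3 (CW):
.#
##
#.
After rotation 4 (CCW):
##.
.##
After rotation 5 (CCW):
.#
##
#.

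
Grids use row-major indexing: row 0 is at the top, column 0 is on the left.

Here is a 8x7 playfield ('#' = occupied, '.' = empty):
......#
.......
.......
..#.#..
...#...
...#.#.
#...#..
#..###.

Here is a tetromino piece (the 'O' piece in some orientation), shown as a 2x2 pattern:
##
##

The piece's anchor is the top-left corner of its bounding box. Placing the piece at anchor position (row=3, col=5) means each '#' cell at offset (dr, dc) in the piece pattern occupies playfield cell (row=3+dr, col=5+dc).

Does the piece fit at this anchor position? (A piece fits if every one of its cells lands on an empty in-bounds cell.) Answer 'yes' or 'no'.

Answer: yes

Derivation:
Check each piece cell at anchor (3, 5):
  offset (0,0) -> (3,5): empty -> OK
  offset (0,1) -> (3,6): empty -> OK
  offset (1,0) -> (4,5): empty -> OK
  offset (1,1) -> (4,6): empty -> OK
All cells valid: yes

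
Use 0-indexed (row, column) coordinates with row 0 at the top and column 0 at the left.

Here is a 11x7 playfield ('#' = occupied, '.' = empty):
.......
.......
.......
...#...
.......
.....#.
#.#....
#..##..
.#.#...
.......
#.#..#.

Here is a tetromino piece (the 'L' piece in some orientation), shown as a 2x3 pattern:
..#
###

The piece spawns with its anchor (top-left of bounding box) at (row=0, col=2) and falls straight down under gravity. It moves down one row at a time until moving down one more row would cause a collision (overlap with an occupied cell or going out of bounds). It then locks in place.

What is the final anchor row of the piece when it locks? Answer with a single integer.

Answer: 1

Derivation:
Spawn at (row=0, col=2). Try each row:
  row 0: fits
  row 1: fits
  row 2: blocked -> lock at row 1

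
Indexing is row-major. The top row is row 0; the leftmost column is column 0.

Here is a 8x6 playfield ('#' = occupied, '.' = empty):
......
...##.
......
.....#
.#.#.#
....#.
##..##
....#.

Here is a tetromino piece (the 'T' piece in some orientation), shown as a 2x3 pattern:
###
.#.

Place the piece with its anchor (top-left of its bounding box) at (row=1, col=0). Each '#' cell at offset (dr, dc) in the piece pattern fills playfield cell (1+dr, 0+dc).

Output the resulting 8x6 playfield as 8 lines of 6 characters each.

Answer: ......
#####.
.#....
.....#
.#.#.#
....#.
##..##
....#.

Derivation:
Fill (1+0,0+0) = (1,0)
Fill (1+0,0+1) = (1,1)
Fill (1+0,0+2) = (1,2)
Fill (1+1,0+1) = (2,1)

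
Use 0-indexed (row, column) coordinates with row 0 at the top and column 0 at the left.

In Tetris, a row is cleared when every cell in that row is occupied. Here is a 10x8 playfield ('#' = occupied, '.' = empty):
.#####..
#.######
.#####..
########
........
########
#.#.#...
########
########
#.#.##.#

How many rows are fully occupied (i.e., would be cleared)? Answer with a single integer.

Answer: 4

Derivation:
Check each row:
  row 0: 3 empty cells -> not full
  row 1: 1 empty cell -> not full
  row 2: 3 empty cells -> not full
  row 3: 0 empty cells -> FULL (clear)
  row 4: 8 empty cells -> not full
  row 5: 0 empty cells -> FULL (clear)
  row 6: 5 empty cells -> not full
  row 7: 0 empty cells -> FULL (clear)
  row 8: 0 empty cells -> FULL (clear)
  row 9: 3 empty cells -> not full
Total rows cleared: 4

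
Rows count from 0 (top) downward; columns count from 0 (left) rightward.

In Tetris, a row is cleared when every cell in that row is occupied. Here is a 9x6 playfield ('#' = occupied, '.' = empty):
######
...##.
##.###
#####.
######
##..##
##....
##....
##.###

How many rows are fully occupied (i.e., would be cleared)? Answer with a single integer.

Answer: 2

Derivation:
Check each row:
  row 0: 0 empty cells -> FULL (clear)
  row 1: 4 empty cells -> not full
  row 2: 1 empty cell -> not full
  row 3: 1 empty cell -> not full
  row 4: 0 empty cells -> FULL (clear)
  row 5: 2 empty cells -> not full
  row 6: 4 empty cells -> not full
  row 7: 4 empty cells -> not full
  row 8: 1 empty cell -> not full
Total rows cleared: 2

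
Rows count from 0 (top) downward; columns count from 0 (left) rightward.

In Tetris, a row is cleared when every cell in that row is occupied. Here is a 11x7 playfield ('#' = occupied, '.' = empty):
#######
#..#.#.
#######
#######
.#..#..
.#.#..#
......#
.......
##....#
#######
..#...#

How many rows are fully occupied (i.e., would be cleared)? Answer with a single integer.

Answer: 4

Derivation:
Check each row:
  row 0: 0 empty cells -> FULL (clear)
  row 1: 4 empty cells -> not full
  row 2: 0 empty cells -> FULL (clear)
  row 3: 0 empty cells -> FULL (clear)
  row 4: 5 empty cells -> not full
  row 5: 4 empty cells -> not full
  row 6: 6 empty cells -> not full
  row 7: 7 empty cells -> not full
  row 8: 4 empty cells -> not full
  row 9: 0 empty cells -> FULL (clear)
  row 10: 5 empty cells -> not full
Total rows cleared: 4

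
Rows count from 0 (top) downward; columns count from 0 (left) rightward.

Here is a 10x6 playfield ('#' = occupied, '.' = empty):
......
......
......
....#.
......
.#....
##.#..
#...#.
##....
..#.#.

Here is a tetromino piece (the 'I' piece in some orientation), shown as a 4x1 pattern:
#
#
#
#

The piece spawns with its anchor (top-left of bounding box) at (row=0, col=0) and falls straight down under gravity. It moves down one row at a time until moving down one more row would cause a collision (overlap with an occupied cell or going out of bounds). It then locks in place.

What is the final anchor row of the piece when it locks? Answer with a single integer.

Spawn at (row=0, col=0). Try each row:
  row 0: fits
  row 1: fits
  row 2: fits
  row 3: blocked -> lock at row 2

Answer: 2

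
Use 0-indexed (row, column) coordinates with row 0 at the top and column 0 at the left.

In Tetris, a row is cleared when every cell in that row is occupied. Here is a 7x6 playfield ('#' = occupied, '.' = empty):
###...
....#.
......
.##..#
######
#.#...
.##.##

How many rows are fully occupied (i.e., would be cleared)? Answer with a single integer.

Answer: 1

Derivation:
Check each row:
  row 0: 3 empty cells -> not full
  row 1: 5 empty cells -> not full
  row 2: 6 empty cells -> not full
  row 3: 3 empty cells -> not full
  row 4: 0 empty cells -> FULL (clear)
  row 5: 4 empty cells -> not full
  row 6: 2 empty cells -> not full
Total rows cleared: 1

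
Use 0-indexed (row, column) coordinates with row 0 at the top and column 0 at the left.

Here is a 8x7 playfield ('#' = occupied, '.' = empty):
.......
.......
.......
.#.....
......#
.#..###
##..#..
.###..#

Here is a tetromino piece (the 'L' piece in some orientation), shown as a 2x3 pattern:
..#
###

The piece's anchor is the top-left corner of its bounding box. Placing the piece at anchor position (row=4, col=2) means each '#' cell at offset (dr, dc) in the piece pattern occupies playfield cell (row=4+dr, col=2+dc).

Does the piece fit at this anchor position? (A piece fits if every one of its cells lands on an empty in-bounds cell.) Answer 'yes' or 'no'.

Answer: no

Derivation:
Check each piece cell at anchor (4, 2):
  offset (0,2) -> (4,4): empty -> OK
  offset (1,0) -> (5,2): empty -> OK
  offset (1,1) -> (5,3): empty -> OK
  offset (1,2) -> (5,4): occupied ('#') -> FAIL
All cells valid: no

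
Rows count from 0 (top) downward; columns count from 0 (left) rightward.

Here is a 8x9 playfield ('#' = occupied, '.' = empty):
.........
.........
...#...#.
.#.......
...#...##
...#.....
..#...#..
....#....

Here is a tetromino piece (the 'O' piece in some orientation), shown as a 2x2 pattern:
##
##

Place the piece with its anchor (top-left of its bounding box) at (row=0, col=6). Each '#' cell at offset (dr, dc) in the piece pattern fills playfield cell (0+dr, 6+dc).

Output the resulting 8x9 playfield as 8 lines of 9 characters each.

Answer: ......##.
......##.
...#...#.
.#.......
...#...##
...#.....
..#...#..
....#....

Derivation:
Fill (0+0,6+0) = (0,6)
Fill (0+0,6+1) = (0,7)
Fill (0+1,6+0) = (1,6)
Fill (0+1,6+1) = (1,7)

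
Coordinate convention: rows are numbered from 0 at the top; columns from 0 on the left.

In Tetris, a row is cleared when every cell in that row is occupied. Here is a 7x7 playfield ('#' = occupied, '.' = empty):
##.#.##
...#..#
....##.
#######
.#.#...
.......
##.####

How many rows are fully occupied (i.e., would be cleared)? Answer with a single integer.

Check each row:
  row 0: 2 empty cells -> not full
  row 1: 5 empty cells -> not full
  row 2: 5 empty cells -> not full
  row 3: 0 empty cells -> FULL (clear)
  row 4: 5 empty cells -> not full
  row 5: 7 empty cells -> not full
  row 6: 1 empty cell -> not full
Total rows cleared: 1

Answer: 1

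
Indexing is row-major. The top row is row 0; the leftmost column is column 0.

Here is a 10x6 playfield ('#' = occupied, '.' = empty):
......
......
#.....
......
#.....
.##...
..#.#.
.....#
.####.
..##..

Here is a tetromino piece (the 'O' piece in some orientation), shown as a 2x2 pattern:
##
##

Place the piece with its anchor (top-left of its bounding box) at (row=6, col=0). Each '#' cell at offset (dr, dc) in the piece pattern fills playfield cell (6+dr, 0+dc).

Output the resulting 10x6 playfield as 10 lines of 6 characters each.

Fill (6+0,0+0) = (6,0)
Fill (6+0,0+1) = (6,1)
Fill (6+1,0+0) = (7,0)
Fill (6+1,0+1) = (7,1)

Answer: ......
......
#.....
......
#.....
.##...
###.#.
##...#
.####.
..##..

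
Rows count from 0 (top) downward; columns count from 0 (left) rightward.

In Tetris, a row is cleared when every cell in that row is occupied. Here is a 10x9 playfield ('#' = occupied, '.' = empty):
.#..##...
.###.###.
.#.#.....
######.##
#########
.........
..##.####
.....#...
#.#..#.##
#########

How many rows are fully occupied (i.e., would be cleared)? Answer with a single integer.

Answer: 2

Derivation:
Check each row:
  row 0: 6 empty cells -> not full
  row 1: 3 empty cells -> not full
  row 2: 7 empty cells -> not full
  row 3: 1 empty cell -> not full
  row 4: 0 empty cells -> FULL (clear)
  row 5: 9 empty cells -> not full
  row 6: 3 empty cells -> not full
  row 7: 8 empty cells -> not full
  row 8: 4 empty cells -> not full
  row 9: 0 empty cells -> FULL (clear)
Total rows cleared: 2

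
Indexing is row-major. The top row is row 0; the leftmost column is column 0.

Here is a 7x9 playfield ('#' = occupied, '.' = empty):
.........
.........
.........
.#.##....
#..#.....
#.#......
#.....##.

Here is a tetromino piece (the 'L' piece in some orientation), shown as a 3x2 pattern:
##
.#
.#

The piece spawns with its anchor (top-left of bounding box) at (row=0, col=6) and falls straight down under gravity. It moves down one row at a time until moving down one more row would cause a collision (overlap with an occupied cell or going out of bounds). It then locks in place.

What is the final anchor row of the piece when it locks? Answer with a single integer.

Spawn at (row=0, col=6). Try each row:
  row 0: fits
  row 1: fits
  row 2: fits
  row 3: fits
  row 4: blocked -> lock at row 3

Answer: 3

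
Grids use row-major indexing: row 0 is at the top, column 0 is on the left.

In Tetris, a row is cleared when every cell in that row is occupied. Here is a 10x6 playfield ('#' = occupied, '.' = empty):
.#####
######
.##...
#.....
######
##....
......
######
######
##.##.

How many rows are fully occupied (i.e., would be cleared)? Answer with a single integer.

Check each row:
  row 0: 1 empty cell -> not full
  row 1: 0 empty cells -> FULL (clear)
  row 2: 4 empty cells -> not full
  row 3: 5 empty cells -> not full
  row 4: 0 empty cells -> FULL (clear)
  row 5: 4 empty cells -> not full
  row 6: 6 empty cells -> not full
  row 7: 0 empty cells -> FULL (clear)
  row 8: 0 empty cells -> FULL (clear)
  row 9: 2 empty cells -> not full
Total rows cleared: 4

Answer: 4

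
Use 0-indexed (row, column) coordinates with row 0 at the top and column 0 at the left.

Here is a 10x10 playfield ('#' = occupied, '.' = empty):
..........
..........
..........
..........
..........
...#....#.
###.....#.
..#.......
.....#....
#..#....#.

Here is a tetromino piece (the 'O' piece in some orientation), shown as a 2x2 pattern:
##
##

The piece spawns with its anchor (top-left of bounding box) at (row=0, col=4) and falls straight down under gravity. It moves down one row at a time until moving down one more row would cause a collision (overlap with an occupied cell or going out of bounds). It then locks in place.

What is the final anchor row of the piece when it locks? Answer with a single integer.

Spawn at (row=0, col=4). Try each row:
  row 0: fits
  row 1: fits
  row 2: fits
  row 3: fits
  row 4: fits
  row 5: fits
  row 6: fits
  row 7: blocked -> lock at row 6

Answer: 6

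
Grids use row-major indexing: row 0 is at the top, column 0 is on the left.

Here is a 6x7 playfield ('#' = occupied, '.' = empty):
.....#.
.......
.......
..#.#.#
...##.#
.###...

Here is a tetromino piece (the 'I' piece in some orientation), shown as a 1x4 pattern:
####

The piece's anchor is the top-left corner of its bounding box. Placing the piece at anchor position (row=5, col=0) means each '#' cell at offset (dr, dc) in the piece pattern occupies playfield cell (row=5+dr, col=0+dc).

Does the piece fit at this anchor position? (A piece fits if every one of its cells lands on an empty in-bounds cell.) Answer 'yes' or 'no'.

Answer: no

Derivation:
Check each piece cell at anchor (5, 0):
  offset (0,0) -> (5,0): empty -> OK
  offset (0,1) -> (5,1): occupied ('#') -> FAIL
  offset (0,2) -> (5,2): occupied ('#') -> FAIL
  offset (0,3) -> (5,3): occupied ('#') -> FAIL
All cells valid: no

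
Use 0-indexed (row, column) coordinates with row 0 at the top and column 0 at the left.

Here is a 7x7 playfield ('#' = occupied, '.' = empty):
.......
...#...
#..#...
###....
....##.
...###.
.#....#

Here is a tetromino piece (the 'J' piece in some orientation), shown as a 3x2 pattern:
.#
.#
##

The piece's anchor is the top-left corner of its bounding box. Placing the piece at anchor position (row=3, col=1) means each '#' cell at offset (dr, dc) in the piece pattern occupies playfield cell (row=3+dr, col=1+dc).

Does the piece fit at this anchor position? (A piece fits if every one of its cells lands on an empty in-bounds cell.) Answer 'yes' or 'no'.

Check each piece cell at anchor (3, 1):
  offset (0,1) -> (3,2): occupied ('#') -> FAIL
  offset (1,1) -> (4,2): empty -> OK
  offset (2,0) -> (5,1): empty -> OK
  offset (2,1) -> (5,2): empty -> OK
All cells valid: no

Answer: no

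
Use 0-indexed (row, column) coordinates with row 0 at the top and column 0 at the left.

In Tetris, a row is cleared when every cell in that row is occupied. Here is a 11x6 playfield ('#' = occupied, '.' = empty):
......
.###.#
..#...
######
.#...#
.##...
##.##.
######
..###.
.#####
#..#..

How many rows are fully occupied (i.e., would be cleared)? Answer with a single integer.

Answer: 2

Derivation:
Check each row:
  row 0: 6 empty cells -> not full
  row 1: 2 empty cells -> not full
  row 2: 5 empty cells -> not full
  row 3: 0 empty cells -> FULL (clear)
  row 4: 4 empty cells -> not full
  row 5: 4 empty cells -> not full
  row 6: 2 empty cells -> not full
  row 7: 0 empty cells -> FULL (clear)
  row 8: 3 empty cells -> not full
  row 9: 1 empty cell -> not full
  row 10: 4 empty cells -> not full
Total rows cleared: 2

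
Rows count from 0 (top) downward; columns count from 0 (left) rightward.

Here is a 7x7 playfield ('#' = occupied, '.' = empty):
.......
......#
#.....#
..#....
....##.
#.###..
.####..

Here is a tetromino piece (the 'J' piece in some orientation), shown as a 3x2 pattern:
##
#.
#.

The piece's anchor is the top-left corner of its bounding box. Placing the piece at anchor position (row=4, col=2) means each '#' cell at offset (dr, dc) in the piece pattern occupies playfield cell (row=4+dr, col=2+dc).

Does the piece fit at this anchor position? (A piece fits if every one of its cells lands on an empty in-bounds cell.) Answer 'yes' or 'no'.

Answer: no

Derivation:
Check each piece cell at anchor (4, 2):
  offset (0,0) -> (4,2): empty -> OK
  offset (0,1) -> (4,3): empty -> OK
  offset (1,0) -> (5,2): occupied ('#') -> FAIL
  offset (2,0) -> (6,2): occupied ('#') -> FAIL
All cells valid: no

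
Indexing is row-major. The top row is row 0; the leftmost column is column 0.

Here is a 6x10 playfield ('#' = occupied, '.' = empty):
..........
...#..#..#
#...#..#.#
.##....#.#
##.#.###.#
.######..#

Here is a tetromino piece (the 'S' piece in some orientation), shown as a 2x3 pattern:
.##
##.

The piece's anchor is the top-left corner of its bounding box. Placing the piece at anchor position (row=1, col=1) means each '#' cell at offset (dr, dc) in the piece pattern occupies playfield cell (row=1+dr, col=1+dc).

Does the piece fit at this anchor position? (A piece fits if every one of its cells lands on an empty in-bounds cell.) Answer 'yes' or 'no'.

Answer: no

Derivation:
Check each piece cell at anchor (1, 1):
  offset (0,1) -> (1,2): empty -> OK
  offset (0,2) -> (1,3): occupied ('#') -> FAIL
  offset (1,0) -> (2,1): empty -> OK
  offset (1,1) -> (2,2): empty -> OK
All cells valid: no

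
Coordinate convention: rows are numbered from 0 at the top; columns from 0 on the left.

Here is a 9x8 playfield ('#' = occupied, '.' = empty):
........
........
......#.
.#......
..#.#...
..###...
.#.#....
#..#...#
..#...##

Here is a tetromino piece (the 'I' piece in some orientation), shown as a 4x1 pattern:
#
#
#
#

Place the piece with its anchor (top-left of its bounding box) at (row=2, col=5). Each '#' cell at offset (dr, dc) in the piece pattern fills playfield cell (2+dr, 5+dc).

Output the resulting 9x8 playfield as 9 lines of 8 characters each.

Fill (2+0,5+0) = (2,5)
Fill (2+1,5+0) = (3,5)
Fill (2+2,5+0) = (4,5)
Fill (2+3,5+0) = (5,5)

Answer: ........
........
.....##.
.#...#..
..#.##..
..####..
.#.#....
#..#...#
..#...##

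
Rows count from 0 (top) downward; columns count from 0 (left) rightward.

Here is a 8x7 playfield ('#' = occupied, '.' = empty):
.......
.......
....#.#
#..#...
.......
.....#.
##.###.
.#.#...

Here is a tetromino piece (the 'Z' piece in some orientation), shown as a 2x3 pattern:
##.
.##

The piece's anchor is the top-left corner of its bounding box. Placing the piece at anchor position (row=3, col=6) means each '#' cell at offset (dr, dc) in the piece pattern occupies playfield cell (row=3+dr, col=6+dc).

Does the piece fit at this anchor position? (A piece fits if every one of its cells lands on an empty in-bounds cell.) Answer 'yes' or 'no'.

Check each piece cell at anchor (3, 6):
  offset (0,0) -> (3,6): empty -> OK
  offset (0,1) -> (3,7): out of bounds -> FAIL
  offset (1,1) -> (4,7): out of bounds -> FAIL
  offset (1,2) -> (4,8): out of bounds -> FAIL
All cells valid: no

Answer: no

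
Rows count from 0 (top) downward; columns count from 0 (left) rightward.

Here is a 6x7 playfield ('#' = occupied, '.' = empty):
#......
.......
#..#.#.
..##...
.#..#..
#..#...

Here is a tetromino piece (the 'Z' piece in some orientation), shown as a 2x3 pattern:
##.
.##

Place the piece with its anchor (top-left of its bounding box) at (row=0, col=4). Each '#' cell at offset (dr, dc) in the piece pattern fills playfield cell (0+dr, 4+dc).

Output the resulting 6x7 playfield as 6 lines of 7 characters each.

Fill (0+0,4+0) = (0,4)
Fill (0+0,4+1) = (0,5)
Fill (0+1,4+1) = (1,5)
Fill (0+1,4+2) = (1,6)

Answer: #...##.
.....##
#..#.#.
..##...
.#..#..
#..#...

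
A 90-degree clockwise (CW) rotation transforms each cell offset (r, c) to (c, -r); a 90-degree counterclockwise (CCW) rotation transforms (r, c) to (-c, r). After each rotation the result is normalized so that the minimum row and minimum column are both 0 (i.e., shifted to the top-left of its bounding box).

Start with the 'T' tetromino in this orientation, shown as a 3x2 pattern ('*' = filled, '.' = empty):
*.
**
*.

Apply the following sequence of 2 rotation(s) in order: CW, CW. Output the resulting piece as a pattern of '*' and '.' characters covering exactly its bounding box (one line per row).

Start:
*.
**
*.
After rotation 1 (CW):
***
.*.
After rotation 2 (CW):
.*
**
.*

Answer: .*
**
.*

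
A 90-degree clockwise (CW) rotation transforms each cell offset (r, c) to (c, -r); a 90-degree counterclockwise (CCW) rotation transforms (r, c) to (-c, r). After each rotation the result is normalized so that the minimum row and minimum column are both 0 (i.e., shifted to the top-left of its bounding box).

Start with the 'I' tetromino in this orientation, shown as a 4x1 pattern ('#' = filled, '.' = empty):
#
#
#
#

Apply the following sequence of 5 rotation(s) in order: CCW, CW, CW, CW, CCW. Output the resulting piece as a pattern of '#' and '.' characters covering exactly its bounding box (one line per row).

Answer: ####

Derivation:
Start:
#
#
#
#
After rotation 1 (CCW):
####
After rotation 2 (CW):
#
#
#
#
After rotation 3 (CW):
####
After rotation 4 (CW):
#
#
#
#
After rotation 5 (CCW):
####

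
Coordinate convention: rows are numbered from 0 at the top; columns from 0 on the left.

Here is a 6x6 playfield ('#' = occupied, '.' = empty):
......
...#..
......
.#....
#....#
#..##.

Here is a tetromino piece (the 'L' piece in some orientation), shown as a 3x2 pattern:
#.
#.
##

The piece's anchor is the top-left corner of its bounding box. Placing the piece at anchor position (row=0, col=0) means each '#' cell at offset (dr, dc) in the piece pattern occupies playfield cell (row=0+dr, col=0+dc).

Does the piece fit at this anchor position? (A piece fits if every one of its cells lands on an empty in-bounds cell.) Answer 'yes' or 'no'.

Check each piece cell at anchor (0, 0):
  offset (0,0) -> (0,0): empty -> OK
  offset (1,0) -> (1,0): empty -> OK
  offset (2,0) -> (2,0): empty -> OK
  offset (2,1) -> (2,1): empty -> OK
All cells valid: yes

Answer: yes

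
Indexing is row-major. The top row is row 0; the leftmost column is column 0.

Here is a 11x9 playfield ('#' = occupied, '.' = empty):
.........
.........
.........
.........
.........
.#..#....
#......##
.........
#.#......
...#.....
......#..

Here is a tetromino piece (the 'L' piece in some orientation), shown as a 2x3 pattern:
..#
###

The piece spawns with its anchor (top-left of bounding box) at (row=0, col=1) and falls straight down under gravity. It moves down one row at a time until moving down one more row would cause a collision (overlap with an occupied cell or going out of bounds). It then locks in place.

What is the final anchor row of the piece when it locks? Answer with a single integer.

Answer: 3

Derivation:
Spawn at (row=0, col=1). Try each row:
  row 0: fits
  row 1: fits
  row 2: fits
  row 3: fits
  row 4: blocked -> lock at row 3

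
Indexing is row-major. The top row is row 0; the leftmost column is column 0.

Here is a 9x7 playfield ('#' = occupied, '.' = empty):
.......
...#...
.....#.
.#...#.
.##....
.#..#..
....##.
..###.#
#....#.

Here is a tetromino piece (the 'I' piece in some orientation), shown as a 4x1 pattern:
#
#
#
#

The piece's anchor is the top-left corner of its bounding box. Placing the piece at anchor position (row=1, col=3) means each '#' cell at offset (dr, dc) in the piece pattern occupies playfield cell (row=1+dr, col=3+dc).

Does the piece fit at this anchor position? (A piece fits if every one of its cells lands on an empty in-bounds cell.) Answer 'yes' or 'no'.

Check each piece cell at anchor (1, 3):
  offset (0,0) -> (1,3): occupied ('#') -> FAIL
  offset (1,0) -> (2,3): empty -> OK
  offset (2,0) -> (3,3): empty -> OK
  offset (3,0) -> (4,3): empty -> OK
All cells valid: no

Answer: no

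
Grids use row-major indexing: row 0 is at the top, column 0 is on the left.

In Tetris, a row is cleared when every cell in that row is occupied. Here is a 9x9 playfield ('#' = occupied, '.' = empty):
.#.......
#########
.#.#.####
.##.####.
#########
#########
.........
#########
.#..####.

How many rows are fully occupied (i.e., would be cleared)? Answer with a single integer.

Answer: 4

Derivation:
Check each row:
  row 0: 8 empty cells -> not full
  row 1: 0 empty cells -> FULL (clear)
  row 2: 3 empty cells -> not full
  row 3: 3 empty cells -> not full
  row 4: 0 empty cells -> FULL (clear)
  row 5: 0 empty cells -> FULL (clear)
  row 6: 9 empty cells -> not full
  row 7: 0 empty cells -> FULL (clear)
  row 8: 4 empty cells -> not full
Total rows cleared: 4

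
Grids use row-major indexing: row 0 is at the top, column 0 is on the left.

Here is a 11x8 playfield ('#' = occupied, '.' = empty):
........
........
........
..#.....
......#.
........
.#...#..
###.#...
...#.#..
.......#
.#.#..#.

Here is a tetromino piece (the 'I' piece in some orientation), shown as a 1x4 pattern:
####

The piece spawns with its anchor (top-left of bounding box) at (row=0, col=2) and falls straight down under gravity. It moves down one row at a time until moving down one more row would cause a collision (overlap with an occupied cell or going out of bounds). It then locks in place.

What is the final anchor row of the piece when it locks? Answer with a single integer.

Answer: 2

Derivation:
Spawn at (row=0, col=2). Try each row:
  row 0: fits
  row 1: fits
  row 2: fits
  row 3: blocked -> lock at row 2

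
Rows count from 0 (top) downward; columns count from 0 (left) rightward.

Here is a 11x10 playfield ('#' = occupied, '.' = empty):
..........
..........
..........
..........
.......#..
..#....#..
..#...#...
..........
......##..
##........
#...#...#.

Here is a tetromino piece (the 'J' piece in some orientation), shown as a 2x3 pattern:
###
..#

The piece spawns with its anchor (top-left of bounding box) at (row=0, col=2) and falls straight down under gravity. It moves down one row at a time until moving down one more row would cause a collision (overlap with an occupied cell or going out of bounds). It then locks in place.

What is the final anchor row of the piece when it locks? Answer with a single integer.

Answer: 4

Derivation:
Spawn at (row=0, col=2). Try each row:
  row 0: fits
  row 1: fits
  row 2: fits
  row 3: fits
  row 4: fits
  row 5: blocked -> lock at row 4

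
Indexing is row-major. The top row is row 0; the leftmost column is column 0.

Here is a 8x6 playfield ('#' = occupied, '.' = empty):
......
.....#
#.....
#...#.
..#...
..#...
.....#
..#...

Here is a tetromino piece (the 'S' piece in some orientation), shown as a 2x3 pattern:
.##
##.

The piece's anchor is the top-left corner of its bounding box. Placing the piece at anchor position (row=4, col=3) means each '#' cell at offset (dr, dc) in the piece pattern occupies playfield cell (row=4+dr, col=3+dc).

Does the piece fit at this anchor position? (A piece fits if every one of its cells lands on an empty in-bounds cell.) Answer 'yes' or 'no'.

Check each piece cell at anchor (4, 3):
  offset (0,1) -> (4,4): empty -> OK
  offset (0,2) -> (4,5): empty -> OK
  offset (1,0) -> (5,3): empty -> OK
  offset (1,1) -> (5,4): empty -> OK
All cells valid: yes

Answer: yes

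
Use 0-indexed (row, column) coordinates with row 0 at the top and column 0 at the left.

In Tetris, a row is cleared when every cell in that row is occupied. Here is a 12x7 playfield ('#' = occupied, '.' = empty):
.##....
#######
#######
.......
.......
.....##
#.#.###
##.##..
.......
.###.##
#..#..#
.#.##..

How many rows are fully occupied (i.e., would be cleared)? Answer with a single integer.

Check each row:
  row 0: 5 empty cells -> not full
  row 1: 0 empty cells -> FULL (clear)
  row 2: 0 empty cells -> FULL (clear)
  row 3: 7 empty cells -> not full
  row 4: 7 empty cells -> not full
  row 5: 5 empty cells -> not full
  row 6: 2 empty cells -> not full
  row 7: 3 empty cells -> not full
  row 8: 7 empty cells -> not full
  row 9: 2 empty cells -> not full
  row 10: 4 empty cells -> not full
  row 11: 4 empty cells -> not full
Total rows cleared: 2

Answer: 2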